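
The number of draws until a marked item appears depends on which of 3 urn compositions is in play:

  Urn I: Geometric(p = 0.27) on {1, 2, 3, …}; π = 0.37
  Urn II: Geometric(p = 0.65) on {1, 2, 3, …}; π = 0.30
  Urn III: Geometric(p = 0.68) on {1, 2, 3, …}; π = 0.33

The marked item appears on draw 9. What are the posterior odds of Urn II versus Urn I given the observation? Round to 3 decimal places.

0.005

Posterior odds = (π_i f_i(x)) / (π_j f_j(x)); the normalising sum cancels.
Geometric probabilities:
  f_I = 0.0217744
  f_II = 0.000146372
  f_III = 7.47668e-05
Odds = (0.30/0.37) × (0.000146372/0.0217744) = 0.810811 × 0.00672219 ≈ 0.005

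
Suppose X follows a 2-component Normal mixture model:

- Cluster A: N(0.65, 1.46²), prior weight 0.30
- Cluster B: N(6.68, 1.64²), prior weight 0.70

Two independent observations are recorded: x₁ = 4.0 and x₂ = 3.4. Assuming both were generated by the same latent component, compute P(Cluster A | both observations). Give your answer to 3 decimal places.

0.156

Apply Bayes' rule: the posterior for each component is proportional to its prior times its likelihood at x.
Since both observations come from the same component, the likelihood for component k is f_k(x₁)·f_k(x₂).
  p_A = [(1/(1.46·√(2π)))·exp(−(4.0−0.65)²/(2·1.46²)) = 0.273248·exp(-2.63241) = 0.0196479] × [0.0463619] = 0.000910912
  p_B = [(1/(1.64·√(2π)))·exp(−(4.0−6.68)²/(2·1.64²)) = 0.243257·exp(-1.33522) = 0.0640013] × [0.0329213] = 0.00210701
Unnormalised posteriors:
  P(Z=A)·p_A = 0.30 × 0.000910912 = 0.000273274
  P(Z=B)·p_B = 0.70 × 0.00210701 = 0.00147491
Evidence: 0.000273274 + 0.00147491 = 0.00174818
P(Cluster A | x₁,x₂) ≈ 0.156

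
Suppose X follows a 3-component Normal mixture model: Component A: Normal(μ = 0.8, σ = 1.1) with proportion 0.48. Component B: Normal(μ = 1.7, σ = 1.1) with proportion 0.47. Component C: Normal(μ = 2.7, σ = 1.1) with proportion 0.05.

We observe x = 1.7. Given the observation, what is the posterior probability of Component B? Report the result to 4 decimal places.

P(component k | x) = P(Z=k)·f_k(x) / marginal(x), where marginal(x) = Σ_j P(Z=j)·f_j(x).
Normal densities:
  p_A = 0.25951
  p_B = 0.362675
  p_C = 0.239915
Weight by the priors:
  P(Z=A)·p_A = 0.48 × 0.25951 = 0.124565
  P(Z=B)·p_B = 0.47 × 0.362675 = 0.170457
  P(Z=C)·p_C = 0.05 × 0.239915 = 0.0119957
Normaliser: 0.124565 + 0.170457 + 0.0119957 = 0.307018
P(Component B | x) = 0.170457 / 0.307018 ≈ 0.5552

0.5552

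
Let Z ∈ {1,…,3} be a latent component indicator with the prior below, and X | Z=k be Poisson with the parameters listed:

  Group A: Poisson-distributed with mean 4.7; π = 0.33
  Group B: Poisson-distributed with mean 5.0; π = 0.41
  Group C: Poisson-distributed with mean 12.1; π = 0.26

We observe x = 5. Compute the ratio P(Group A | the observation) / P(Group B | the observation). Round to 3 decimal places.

The posterior odds equal the prior odds times the likelihood ratio: (π_i/π_j)·(f_i(x)/f_j(x)).
Component likelihoods at x = 5:
  p_A = e^(−4.7)·4.7^5/5! = 0.17383
  p_B = e^(−5.0)·5.0^5/5! = 0.175467
  p_C = e^(−12.1)·12.1^5/5! = 0.0120166
Odds = (0.33/0.41) × (0.17383/0.175467) = 0.804878 × 0.990667 ≈ 0.797

0.797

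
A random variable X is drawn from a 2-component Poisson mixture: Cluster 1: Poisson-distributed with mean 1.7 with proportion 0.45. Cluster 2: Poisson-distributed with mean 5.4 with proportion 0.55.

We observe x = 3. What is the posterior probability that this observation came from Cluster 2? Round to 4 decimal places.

P(component k | x) = π_k·f_k(x) / marginal(x), where marginal(x) = Σ_j π_j·f_j(x).
Evaluate each component's likelihood at the observed value:
  p_1 = 0.149587
  p_2 = 0.118533
Weight by the priors:
  π_1·p_1 = 0.45 × 0.149587 = 0.0673143
  π_2·p_2 = 0.55 × 0.118533 = 0.0651932
Denominator: 0.0673143 + 0.0651932 = 0.132508
P(Cluster 2 | 3) = 0.0651932 / 0.132508 ≈ 0.4920

0.4920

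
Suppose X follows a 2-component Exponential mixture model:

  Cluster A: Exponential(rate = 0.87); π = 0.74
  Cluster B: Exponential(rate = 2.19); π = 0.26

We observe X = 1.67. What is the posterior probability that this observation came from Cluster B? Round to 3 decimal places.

By Bayes' theorem, P(k | x) = π_k f_k(x) / Σ_j π_j f_j(x).
Evaluate each component's likelihood at the observed value:
  p_A = 0.203485
  p_B = 0.0565066
Multiply by the mixture weights:
  π_A·p_A = 0.74 × 0.203485 = 0.150579
  π_B·p_B = 0.26 × 0.0565066 = 0.0146917
Marginal: 0.150579 + 0.0146917 = 0.165271
So the posterior for Cluster B is 0.0146917 / 0.165271 ≈ 0.089.

0.089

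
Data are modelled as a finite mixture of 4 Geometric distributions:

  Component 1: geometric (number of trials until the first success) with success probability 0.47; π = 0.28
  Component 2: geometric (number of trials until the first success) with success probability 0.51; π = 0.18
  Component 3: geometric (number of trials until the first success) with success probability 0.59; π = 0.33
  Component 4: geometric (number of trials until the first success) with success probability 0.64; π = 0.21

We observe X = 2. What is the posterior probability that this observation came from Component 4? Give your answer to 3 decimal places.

P(component k | x) = P(Z=k)·f_k(x) / marginal(x), where marginal(x) = Σ_j P(Z=j)·f_j(x).
Evaluate each component's likelihood at the observed value:
  L_1 = 0.47·(1−0.47)^1 = 0.47·0.53 = 0.2491
  L_2 = 0.51·(1−0.51)^1 = 0.51·0.49 = 0.2499
  L_3 = 0.59·(1−0.59)^1 = 0.59·0.41 = 0.2419
  L_4 = 0.64·(1−0.64)^1 = 0.64·0.36 = 0.2304
Multiply by the mixture weights:
  P(Z=1)·L_1 = 0.28 × 0.2491 = 0.069748
  P(Z=2)·L_2 = 0.18 × 0.2499 = 0.044982
  P(Z=3)·L_3 = 0.33 × 0.2419 = 0.079827
  P(Z=4)·L_4 = 0.21 × 0.2304 = 0.048384
Marginal: 0.069748 + 0.044982 + 0.079827 + 0.048384 = 0.242941
So the posterior for Component 4 is 0.048384 / 0.242941 ≈ 0.199.

0.199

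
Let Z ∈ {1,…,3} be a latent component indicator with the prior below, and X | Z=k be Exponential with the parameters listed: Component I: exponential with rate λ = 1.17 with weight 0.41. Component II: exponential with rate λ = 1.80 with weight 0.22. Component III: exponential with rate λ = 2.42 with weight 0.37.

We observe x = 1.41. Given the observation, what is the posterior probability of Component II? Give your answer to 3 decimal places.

0.205

P(component k | x) = π_k·f_k(x) / marginal(x), where marginal(x) = Σ_j π_j·f_j(x).
Exponential densities:
  L_I = 1.17·e^(−1.17·1.41) = 1.17·e^(−1.6497) = 0.224766
  L_II = 1.80·e^(−1.80·1.41) = 1.80·e^(−2.5380) = 0.142244
  L_III = 2.42·e^(−2.42·1.41) = 2.42·e^(−3.4122) = 0.079784
Unnormalised posteriors:
  π_I·L_I = 0.41 × 0.224766 = 0.092154
  π_II·L_II = 0.22 × 0.142244 = 0.0312936
  π_III·L_III = 0.37 × 0.079784 = 0.0295201
Sum: 0.092154 + 0.0312936 + 0.0295201 = 0.152968
Responsibility of Component II: 0.0312936 / 0.152968 ≈ 0.205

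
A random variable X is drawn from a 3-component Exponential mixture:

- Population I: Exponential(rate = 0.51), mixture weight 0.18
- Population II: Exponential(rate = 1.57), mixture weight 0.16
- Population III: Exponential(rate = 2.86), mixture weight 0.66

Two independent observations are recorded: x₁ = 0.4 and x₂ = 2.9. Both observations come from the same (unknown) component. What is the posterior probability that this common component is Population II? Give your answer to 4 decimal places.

The responsibility of component k is π_k f_k(x) divided by Σ_j π_j f_j(x).
Since both observations come from the same component, the likelihood for component k is f_k(x₁)·f_k(x₂).
  p_I = [0.51·e^(−0.51·0.4) = 0.51·e^(−0.2040) = 0.415886] × [0.116211] = 0.0483307
  p_II = [1.57·e^(−1.57·0.4) = 1.57·e^(−0.6280) = 0.837843] × [0.0165408] = 0.0138586
  p_III = [2.86·e^(−2.86·0.4) = 2.86·e^(−1.1440) = 0.911031] × [0.000715035] = 0.000651419
Unnormalised posteriors:
  π_I·p_I = 0.18 × 0.0483307 = 0.00869952
  π_II·p_II = 0.16 × 0.0138586 = 0.00221738
  π_III·p_III = 0.66 × 0.000651419 = 0.000429937
Marginal: 0.00869952 + 0.00221738 + 0.000429937 = 0.0113468
Responsibility of Population II: 0.00221738 / 0.0113468 ≈ 0.1954

0.1954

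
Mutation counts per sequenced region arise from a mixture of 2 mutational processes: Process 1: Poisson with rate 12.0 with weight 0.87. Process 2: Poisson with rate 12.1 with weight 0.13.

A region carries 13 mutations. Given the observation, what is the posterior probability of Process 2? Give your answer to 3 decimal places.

Posterior ∝ prior × likelihood, so P(k | x) ∝ P(Z=k) f_k(x); normalise over all components.
Evaluate each component's likelihood at the observed value:
  p_1 = e^(−12.0)·12.0^13/13! = 0.10557
  p_2 = e^(−12.1)·12.1^13/13! = 0.106406
Unnormalised posteriors:
  P(Z=1)·p_1 = 0.87 × 0.10557 = 0.0918462
  P(Z=2)·p_2 = 0.13 × 0.106406 = 0.0138328
Denominator: 0.0918462 + 0.0138328 = 0.105679
P(Process 2 | the observation) ≈ 0.131

0.131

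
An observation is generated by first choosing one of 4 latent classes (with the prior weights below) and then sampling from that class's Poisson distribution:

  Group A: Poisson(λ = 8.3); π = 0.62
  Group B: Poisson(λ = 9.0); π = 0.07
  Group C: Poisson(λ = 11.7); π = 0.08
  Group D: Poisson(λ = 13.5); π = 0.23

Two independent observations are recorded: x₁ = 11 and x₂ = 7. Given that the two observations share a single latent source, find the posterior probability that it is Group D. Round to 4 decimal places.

0.0568

Apply Bayes' rule: the posterior for each component is proportional to its prior times its likelihood at x.
Since both observations come from the same component, the likelihood for component k is f_k(x₁)·f_k(x₂).
  f_A = [e^(−8.3)·8.3^11/11! = 0.0801787] × [0.133805] = 0.0107283
  f_B = [e^(−9.0)·9.0^11/11! = 0.0970201] × [0.117116] = 0.0113626
  f_C = [e^(−11.7)·11.7^11/11! = 0.116854] × [0.0493884] = 0.00577123
  f_D = [e^(−13.5)·13.5^11/11! = 0.0932267] × [0.0222295] = 0.00207239
Weight by the priors:
  π_A·f_A = 0.62 × 0.0107283 = 0.00665155
  π_B·f_B = 0.07 × 0.0113626 = 0.000795383
  π_C·f_C = 0.08 × 0.00577123 = 0.000461698
  π_D·f_D = 0.23 × 0.00207239 = 0.000476649
Denominator: 0.00665155 + 0.000795383 + 0.000461698 + 0.000476649 = 0.00838528
P(Group D | x) ≈ 0.0568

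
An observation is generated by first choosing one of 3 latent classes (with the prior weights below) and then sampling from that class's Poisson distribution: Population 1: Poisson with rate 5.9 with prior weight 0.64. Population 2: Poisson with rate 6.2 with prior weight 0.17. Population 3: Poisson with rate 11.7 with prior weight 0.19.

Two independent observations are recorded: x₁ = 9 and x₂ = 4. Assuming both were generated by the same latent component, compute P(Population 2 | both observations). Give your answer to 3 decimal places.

0.214

By Bayes' theorem, P(k | x) = π_k f_k(x) / Σ_j π_j f_j(x).
Since both observations come from the same component, the likelihood for component k is f_k(x₁)·f_k(x₂).
  f_1 = [0.0653985] × [0.138312] = 0.00904538
  f_2 = [0.0757071] × [0.124948] = 0.00945945
  f_3 = [0.0938997] × [0.0064757] = 0.000608066
Multiply by the mixture weights:
  π_1·f_1 = 0.64 × 0.00904538 = 0.00578905
  π_2·f_2 = 0.17 × 0.00945945 = 0.00160811
  π_3·f_3 = 0.19 × 0.000608066 = 0.000115533
Normaliser: 0.00578905 + 0.00160811 + 0.000115533 = 0.00751269
Responsibility of Population 2: 0.00160811 / 0.00751269 ≈ 0.214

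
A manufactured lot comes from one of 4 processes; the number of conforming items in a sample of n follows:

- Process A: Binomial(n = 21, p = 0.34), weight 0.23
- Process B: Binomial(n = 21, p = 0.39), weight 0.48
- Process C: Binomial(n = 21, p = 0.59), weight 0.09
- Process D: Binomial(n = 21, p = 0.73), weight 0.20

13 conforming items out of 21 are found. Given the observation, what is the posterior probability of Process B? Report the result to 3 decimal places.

0.201

Apply Bayes' rule: the posterior for each component is proportional to its prior times its likelihood at x.
Evaluate each component's likelihood at the observed value:
  L_A = C(21,13)·0.34^13·0.66^8 = 203490·8.11383e-07·0.0360041 = 0.00594457
  L_B = C(21,13)·0.39^13·0.61^8 = 203490·4.82881e-06·0.0191707 = 0.0188374
  L_C = C(21,13)·0.59^13·0.41^8 = 203490·0.00104973·0.000798493 = 0.170565
  L_D = C(21,13)·0.73^13·0.27^8 = 203490·0.0167185·2.8243e-05 = 0.0960838
Multiply by the mixture weights:
  π_A·L_A = 0.23 × 0.00594457 = 0.00136725
  π_B·L_B = 0.48 × 0.0188374 = 0.00904197
  π_C·L_C = 0.09 × 0.170565 = 0.0153509
  π_D·L_D = 0.20 × 0.0960838 = 0.0192168
Denominator: 0.00136725 + 0.00904197 + 0.0153509 + 0.0192168 = 0.0449768
So the posterior for Process B is 0.00904197 / 0.0449768 ≈ 0.201.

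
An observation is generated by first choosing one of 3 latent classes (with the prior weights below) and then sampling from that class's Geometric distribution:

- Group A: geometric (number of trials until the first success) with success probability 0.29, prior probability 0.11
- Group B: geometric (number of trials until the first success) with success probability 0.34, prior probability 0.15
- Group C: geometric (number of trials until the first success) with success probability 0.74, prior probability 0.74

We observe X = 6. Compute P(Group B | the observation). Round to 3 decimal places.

0.499

Apply Bayes' rule: the posterior for each component is proportional to its prior times its likelihood at x.
Geometric probabilities:
  L_A = 0.0523227
  L_B = 0.0425793
  L_C = 0.000879222
Weight by the priors:
  w_A·L_A = 0.11 × 0.0523227 = 0.00575549
  w_B·L_B = 0.15 × 0.0425793 = 0.0063869
  w_C·L_C = 0.74 × 0.000879222 = 0.000650624
Evidence: 0.00575549 + 0.0063869 + 0.000650624 = 0.012793
So the posterior for Group B is 0.0063869 / 0.012793 ≈ 0.499.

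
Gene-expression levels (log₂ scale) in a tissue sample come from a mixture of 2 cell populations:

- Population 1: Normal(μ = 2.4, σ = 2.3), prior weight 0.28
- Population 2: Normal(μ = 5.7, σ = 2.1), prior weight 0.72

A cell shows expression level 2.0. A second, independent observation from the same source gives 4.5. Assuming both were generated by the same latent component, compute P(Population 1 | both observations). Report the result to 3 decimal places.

0.539

P(component k | x) = π_k·f_k(x) / marginal(x), where marginal(x) = Σ_j π_j·f_j(x).
Since both observations come from the same component, the likelihood for component k is f_k(x₁)·f_k(x₂).
  L_1 = [(1/(2.3·√(2π)))·exp(−(2.0−2.4)²/(2·2.3²)) = 0.173453·exp(-0.01512) = 0.17085] × [0.114329] = 0.0195331
  L_2 = [(1/(2.1·√(2π)))·exp(−(2.0−5.7)²/(2·2.1²)) = 0.189973·exp(-1.55215) = 0.0402345] × [0.161356] = 0.00649209
Prior × likelihood for each component:
  π_1·L_1 = 0.28 × 0.0195331 = 0.00546928
  π_2·L_2 = 0.72 × 0.00649209 = 0.0046743
Sum: 0.00546928 + 0.0046743 = 0.0101436
So the posterior for Population 1 is 0.00546928 / 0.0101436 ≈ 0.539.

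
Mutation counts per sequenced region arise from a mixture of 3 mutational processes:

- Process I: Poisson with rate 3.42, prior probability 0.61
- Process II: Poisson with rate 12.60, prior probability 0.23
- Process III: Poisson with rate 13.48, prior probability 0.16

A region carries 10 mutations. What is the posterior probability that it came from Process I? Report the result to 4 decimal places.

By Bayes' theorem, P(k | x) = π_k f_k(x) / Σ_j π_j f_j(x).
Evaluate each component's likelihood at the observed value:
  L_I = 0.00197338
  L_II = 0.0937199
  L_III = 0.0763565
Multiply by the mixture weights:
  π_I·L_I = 0.61 × 0.00197338 = 0.00120376
  π_II·L_II = 0.23 × 0.0937199 = 0.0215556
  π_III·L_III = 0.16 × 0.0763565 = 0.012217
Marginal: 0.00120376 + 0.0215556 + 0.012217 = 0.0349764
So the posterior for Process I is 0.00120376 / 0.0349764 ≈ 0.0344.

0.0344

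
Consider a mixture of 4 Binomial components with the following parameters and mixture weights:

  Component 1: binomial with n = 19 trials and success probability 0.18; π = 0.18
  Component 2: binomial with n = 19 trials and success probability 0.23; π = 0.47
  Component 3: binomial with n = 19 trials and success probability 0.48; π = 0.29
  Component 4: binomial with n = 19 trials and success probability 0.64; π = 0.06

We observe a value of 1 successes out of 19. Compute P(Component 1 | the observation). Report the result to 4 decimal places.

P(component k | x) = w_k·f_k(x) / marginal(x), where marginal(x) = Σ_j w_j·f_j(x).
Evaluate each component's likelihood at the observed value:
  f_1 = 0.0960894
  f_2 = 0.0395653
  f_3 = 7.04782e-05
  f_4 = 1.25423e-07
Prior × likelihood for each component:
  w_1·f_1 = 0.18 × 0.0960894 = 0.0172961
  w_2·f_2 = 0.47 × 0.0395653 = 0.0185957
  w_3·f_3 = 0.29 × 7.04782e-05 = 2.04387e-05
  w_4·f_4 = 0.06 × 1.25423e-07 = 7.5254e-09
Marginal: 0.0172961 + 0.0185957 + 2.04387e-05 + 7.5254e-09 = 0.0359122
P(Component 1 | 1 successes out of 19) = 0.0172961 / 0.0359122 ≈ 0.4816

0.4816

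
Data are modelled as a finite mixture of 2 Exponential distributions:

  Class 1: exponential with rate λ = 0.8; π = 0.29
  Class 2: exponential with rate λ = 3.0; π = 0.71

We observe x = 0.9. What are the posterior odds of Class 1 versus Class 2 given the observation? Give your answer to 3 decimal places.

0.789

Only the two components matter; the odds are (π_i f_i(x)) / (π_j f_j(x)).
Evaluate each component's likelihood at the observed value:
  p_1 = 0.8·e^(−0.8·0.9) = 0.8·e^(−0.7200) = 0.389402
  p_2 = 3.0·e^(−3.0·0.9) = 3.0·e^(−2.7000) = 0.201617
Posterior odds = (π_1·p_1) / (π_2·p_2) = (0.29·0.389402) / (0.71·0.201617) = 0.112927 / 0.143148 ≈ 0.789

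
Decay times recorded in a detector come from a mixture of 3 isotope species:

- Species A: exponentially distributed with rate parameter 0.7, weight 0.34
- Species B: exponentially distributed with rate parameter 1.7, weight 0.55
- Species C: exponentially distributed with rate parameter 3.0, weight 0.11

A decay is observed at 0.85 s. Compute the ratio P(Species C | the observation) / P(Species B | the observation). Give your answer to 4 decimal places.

The posterior odds equal the prior odds times the likelihood ratio: (P(Z=i)/P(Z=j))·(f_i(x)/f_j(x)).
Component likelihoods at x = 0.85 s:
  f_A = 0.7·e^(−0.7·0.85) = 0.7·e^(−0.5950) = 0.386094
  f_B = 1.7·e^(−1.7·0.85) = 1.7·e^(−1.4450) = 0.400768
  f_C = 3.0·e^(−3.0·0.85) = 3.0·e^(−2.5500) = 0.234245
0.0257669 / 0.220423 ≈ 0.1169

0.1169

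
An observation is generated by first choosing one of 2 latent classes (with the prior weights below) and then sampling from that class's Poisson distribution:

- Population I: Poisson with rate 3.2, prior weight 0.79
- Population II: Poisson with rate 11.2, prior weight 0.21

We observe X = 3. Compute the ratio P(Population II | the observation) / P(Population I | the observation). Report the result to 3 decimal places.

0.004

Posterior odds = (π_i f_i(x)) / (π_j f_j(x)); the normalising sum cancels.
Poisson probabilities:
  L_I = 0.222616
  L_II = 0.00320188
Posterior odds = (π_II·L_II) / (π_I·L_I) = (0.21·0.00320188) / (0.79·0.222616) = 0.000672394 / 0.175867 ≈ 0.004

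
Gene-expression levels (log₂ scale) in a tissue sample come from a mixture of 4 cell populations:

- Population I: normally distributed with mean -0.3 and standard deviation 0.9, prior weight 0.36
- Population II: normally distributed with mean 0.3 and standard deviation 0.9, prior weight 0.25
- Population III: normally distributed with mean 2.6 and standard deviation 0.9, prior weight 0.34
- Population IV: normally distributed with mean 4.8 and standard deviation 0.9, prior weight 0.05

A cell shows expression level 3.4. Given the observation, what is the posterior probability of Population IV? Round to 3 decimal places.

0.061

Apply Bayes' rule: the posterior for each component is proportional to its prior times its likelihood at x.
Normal densities:
  f_I = (1/(0.9·√(2π)))·exp(−(3.4−-0.3)²/(2·0.9²)) = 0.443269·exp(-8.45062) = 9.4757e-05
  f_II = (1/(0.9·√(2π)))·exp(−(3.4−0.3)²/(2·0.9²)) = 0.443269·exp(-5.93210) = 0.00117595
  f_III = (1/(0.9·√(2π)))·exp(−(3.4−2.6)²/(2·0.9²)) = 0.443269·exp(-0.39506) = 0.298603
  f_IV = (1/(0.9·√(2π)))·exp(−(3.4−4.8)²/(2·0.9²)) = 0.443269·exp(-1.20988) = 0.132198
Multiply by the mixture weights:
  P(Z=I)·f_I = 0.36 × 9.4757e-05 = 3.41125e-05
  P(Z=II)·f_II = 0.25 × 0.00117595 = 0.000293988
  P(Z=III)·f_III = 0.34 × 0.298603 = 0.101525
  P(Z=IV)·f_IV = 0.05 × 0.132198 = 0.0066099
Denominator: 3.41125e-05 + 0.000293988 + 0.101525 + 0.0066099 = 0.108463
So the posterior for Population IV is 0.0066099 / 0.108463 ≈ 0.061.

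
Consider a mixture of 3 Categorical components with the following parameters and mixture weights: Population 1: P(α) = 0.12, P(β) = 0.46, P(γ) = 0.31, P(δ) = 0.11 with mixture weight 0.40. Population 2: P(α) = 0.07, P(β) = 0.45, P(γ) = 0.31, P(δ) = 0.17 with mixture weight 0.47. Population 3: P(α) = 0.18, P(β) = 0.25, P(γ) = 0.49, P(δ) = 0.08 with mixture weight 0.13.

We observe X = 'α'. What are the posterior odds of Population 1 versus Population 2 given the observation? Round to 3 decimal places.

1.459

Only the two components matter; the odds are (P(Z=i) f_i(x)) / (P(Z=j) f_j(x)).
Evaluate each component's likelihood at the observed value:
  L_1 = P(α | comp) = 0.12
  L_2 = P(α | comp) = 0.07
  L_3 = P(α | comp) = 0.18
Posterior odds = (P(Z=1)·L_1) / (P(Z=2)·L_2) = (0.40·0.12) / (0.47·0.07) = 0.048 / 0.0329 ≈ 1.459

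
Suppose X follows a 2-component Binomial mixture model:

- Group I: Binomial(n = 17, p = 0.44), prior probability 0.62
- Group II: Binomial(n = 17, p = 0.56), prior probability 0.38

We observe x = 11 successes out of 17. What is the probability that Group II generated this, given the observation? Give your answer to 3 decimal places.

Posterior ∝ prior × likelihood, so P(k | x) ∝ P(Z=k) f_k(x); normalise over all components.
Binomial probabilities:
  p_I = 0.045676
  p_II = 0.152533
Weight by the priors:
  P(Z=I)·p_I = 0.62 × 0.045676 = 0.0283191
  P(Z=II)·p_II = 0.38 × 0.152533 = 0.0579627
Normaliser: 0.0283191 + 0.0579627 = 0.0862818
P(Group II | data) ≈ 0.672

0.672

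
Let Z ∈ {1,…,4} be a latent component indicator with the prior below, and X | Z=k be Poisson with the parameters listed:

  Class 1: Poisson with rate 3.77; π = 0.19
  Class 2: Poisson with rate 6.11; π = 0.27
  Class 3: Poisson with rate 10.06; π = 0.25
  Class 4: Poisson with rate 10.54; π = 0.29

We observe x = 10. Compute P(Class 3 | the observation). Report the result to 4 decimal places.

By Bayes' theorem, P(k | x) = w_k f_k(x) / Σ_j w_j f_j(x).
Component likelihoods at x = 10:
  f_1 = e^(−3.77)·3.77^10/10! = 0.00368434
  f_2 = e^(−6.11)·6.11^10/10! = 0.0443721
  f_3 = e^(−10.06)·10.06^10/10! = 0.125088
  f_4 = e^(−10.54)·10.54^10/10! = 0.123361
Multiply by the mixture weights:
  w_1·f_1 = 0.19 × 0.00368434 = 0.000700026
  w_2·f_2 = 0.27 × 0.0443721 = 0.0119805
  w_3·f_3 = 0.25 × 0.125088 = 0.0312719
  w_4·f_4 = 0.29 × 0.123361 = 0.0357748
Denominator: 0.000700026 + 0.0119805 + 0.0312719 + 0.0357748 = 0.0797272
P(Class 3 | data) ≈ 0.3922

0.3922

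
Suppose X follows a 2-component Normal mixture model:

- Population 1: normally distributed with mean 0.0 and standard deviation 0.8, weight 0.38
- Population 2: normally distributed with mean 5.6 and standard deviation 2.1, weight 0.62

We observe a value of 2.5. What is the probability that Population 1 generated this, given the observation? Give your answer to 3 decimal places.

P(component k | x) = π_k·f_k(x) / marginal(x), where marginal(x) = Σ_j π_j·f_j(x).
Normal densities:
  L_1 = (1/(0.8·√(2π)))·exp(−(2.5−0.0)²/(2·0.8²)) = 0.498678·exp(-4.88281) = 0.00377782
  L_2 = (1/(2.1·√(2π)))·exp(−(2.5−5.6)²/(2·2.1²)) = 0.189973·exp(-1.08957) = 0.0638994
Weight by the priors:
  π_1·L_1 = 0.38 × 0.00377782 = 0.00143557
  π_2·L_2 = 0.62 × 0.0638994 = 0.0396176
Sum: 0.00143557 + 0.0396176 = 0.0410532
P(Population 1 | data) ≈ 0.035

0.035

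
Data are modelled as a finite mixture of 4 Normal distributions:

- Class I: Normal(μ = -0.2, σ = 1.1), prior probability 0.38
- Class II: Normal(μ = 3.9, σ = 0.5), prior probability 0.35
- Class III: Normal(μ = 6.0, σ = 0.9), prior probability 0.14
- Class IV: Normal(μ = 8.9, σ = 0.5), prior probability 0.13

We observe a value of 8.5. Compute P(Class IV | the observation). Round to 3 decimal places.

0.983

By Bayes' theorem, P(k | x) = π_k f_k(x) / Σ_j π_j f_j(x).
Evaluate each component's likelihood at the observed value:
  f_I = 9.46564e-15
  f_II = 3.33118e-19
  f_III = 0.00935726
  f_IV = 0.579383
Prior × likelihood for each component:
  π_I·f_I = 0.38 × 9.46564e-15 = 3.59694e-15
  π_II·f_II = 0.35 × 3.33118e-19 = 1.16591e-19
  π_III·f_III = 0.14 × 0.00935726 = 0.00131002
  π_IV·f_IV = 0.13 × 0.579383 = 0.0753198
Sum: 3.59694e-15 + 1.16591e-19 + 0.00131002 + 0.0753198 = 0.0766298
P(Class IV | the observation) = 0.0753198 / 0.0766298 ≈ 0.983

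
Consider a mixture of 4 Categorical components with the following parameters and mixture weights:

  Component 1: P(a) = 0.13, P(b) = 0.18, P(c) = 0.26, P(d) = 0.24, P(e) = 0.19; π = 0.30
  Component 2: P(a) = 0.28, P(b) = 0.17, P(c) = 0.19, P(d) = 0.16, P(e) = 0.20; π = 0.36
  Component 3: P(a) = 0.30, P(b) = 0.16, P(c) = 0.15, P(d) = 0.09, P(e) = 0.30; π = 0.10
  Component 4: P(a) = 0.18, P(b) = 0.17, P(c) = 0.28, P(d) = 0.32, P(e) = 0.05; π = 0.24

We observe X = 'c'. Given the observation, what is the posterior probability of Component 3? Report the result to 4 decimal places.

The responsibility of component k is w_k f_k(x) divided by Σ_j w_j f_j(x).
Evaluate each component's likelihood at the observed value:
  f_1 = P(c | comp) = 0.26
  f_2 = P(c | comp) = 0.19
  f_3 = P(c | comp) = 0.15
  f_4 = P(c | comp) = 0.28
Weight by the priors:
  w_1·f_1 = 0.30 × 0.26 = 0.078
  w_2·f_2 = 0.36 × 0.19 = 0.0684
  w_3·f_3 = 0.10 × 0.15 = 0.015
  w_4·f_4 = 0.24 × 0.28 = 0.0672
Marginal: 0.078 + 0.0684 + 0.015 + 0.0672 = 0.2286
So the posterior for Component 3 is 0.015 / 0.2286 ≈ 0.0656.

0.0656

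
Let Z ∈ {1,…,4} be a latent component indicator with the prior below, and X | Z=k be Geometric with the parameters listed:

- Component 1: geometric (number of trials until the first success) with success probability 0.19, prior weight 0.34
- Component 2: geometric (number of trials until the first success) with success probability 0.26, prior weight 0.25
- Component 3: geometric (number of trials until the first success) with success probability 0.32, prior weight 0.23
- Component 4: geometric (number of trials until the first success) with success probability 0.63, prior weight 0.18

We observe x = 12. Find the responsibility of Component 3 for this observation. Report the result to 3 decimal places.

The responsibility of component k is w_k f_k(x) divided by Σ_j w_j f_j(x).
Geometric probabilities:
  L_1 = 0.19·(1−0.19)^11 = 0.19·0.0984771 = 0.0187106
  L_2 = 0.26·(1−0.26)^11 = 0.26·0.0364375 = 0.00947376
  L_3 = 0.32·(1−0.32)^11 = 0.32·0.0143747 = 0.0045999
  L_4 = 0.63·(1−0.63)^11 = 0.63·1.77918e-05 = 1.12088e-05
Multiply by the mixture weights:
  w_1·L_1 = 0.34 × 0.0187106 = 0.00636162
  w_2·L_2 = 0.25 × 0.00947376 = 0.00236844
  w_3·L_3 = 0.23 × 0.0045999 = 0.00105798
  w_4·L_4 = 0.18 × 1.12088e-05 = 2.01759e-06
Marginal: 0.00636162 + 0.00236844 + 0.00105798 + 2.01759e-06 = 0.00979005
So the posterior for Component 3 is 0.00105798 / 0.00979005 ≈ 0.108.

0.108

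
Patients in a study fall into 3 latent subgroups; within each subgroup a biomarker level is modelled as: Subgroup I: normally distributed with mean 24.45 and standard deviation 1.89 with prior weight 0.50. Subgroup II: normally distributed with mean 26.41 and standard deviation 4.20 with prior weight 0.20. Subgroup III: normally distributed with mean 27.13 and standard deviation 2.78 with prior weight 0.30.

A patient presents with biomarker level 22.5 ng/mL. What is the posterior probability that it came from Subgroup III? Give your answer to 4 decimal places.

0.1265

Apply Bayes' rule: the posterior for each component is proportional to its prior times its likelihood at x.
Evaluate each component's likelihood at the observed value:
  p_I = (1/(1.89·√(2π)))·exp(−(22.5−24.45)²/(2·1.89²)) = 0.211081·exp(-0.53225) = 0.123964
  p_II = (1/(4.20·√(2π)))·exp(−(22.5−26.41)²/(2·4.20²)) = 0.094986·exp(-0.43334) = 0.0615836
  p_III = (1/(2.78·√(2π)))·exp(−(22.5−27.13)²/(2·2.78²)) = 0.143504·exp(-1.38689) = 0.0358547
Multiply by the mixture weights:
  w_I·p_I = 0.50 × 0.123964 = 0.0619819
  w_II·p_II = 0.20 × 0.0615836 = 0.0123167
  w_III·p_III = 0.30 × 0.0358547 = 0.0107564
Sum: 0.0619819 + 0.0123167 + 0.0107564 = 0.0850551
P(Subgroup III | data) = 0.0107564 / 0.0850551 ≈ 0.1265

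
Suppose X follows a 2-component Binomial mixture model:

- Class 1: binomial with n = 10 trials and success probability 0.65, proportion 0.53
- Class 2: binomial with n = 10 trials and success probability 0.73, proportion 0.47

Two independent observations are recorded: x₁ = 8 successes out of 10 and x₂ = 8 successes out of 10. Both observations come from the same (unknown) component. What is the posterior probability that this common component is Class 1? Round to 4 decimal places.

Apply Bayes' rule: the posterior for each component is proportional to its prior times its likelihood at x.
Since both observations come from the same component, the likelihood for component k is f_k(x₁)·f_k(x₂).
  f_1 = [0.175653] × [0.175653] = 0.030854
  f_2 = [0.264559] × [0.264559] = 0.0699916
Unnormalised posteriors:
  π_1·f_1 = 0.53 × 0.030854 = 0.0163526
  π_2·f_2 = 0.47 × 0.0699916 = 0.032896
Normaliser: 0.0163526 + 0.032896 = 0.0492486
So the posterior for Class 1 is 0.0163526 / 0.0492486 ≈ 0.3320.

0.3320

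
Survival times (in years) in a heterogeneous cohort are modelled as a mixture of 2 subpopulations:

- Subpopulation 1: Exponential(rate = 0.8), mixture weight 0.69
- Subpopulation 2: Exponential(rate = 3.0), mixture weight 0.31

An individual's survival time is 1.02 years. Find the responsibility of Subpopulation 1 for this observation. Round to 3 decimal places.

0.848

By Bayes' theorem, P(k | x) = π_k f_k(x) / Σ_j π_j f_j(x).
Evaluate each component's likelihood at the observed value:
  L_1 = 0.353758
  L_2 = 0.140663
Unnormalised posteriors:
  π_1·L_1 = 0.69 × 0.353758 = 0.244093
  π_2·L_2 = 0.31 × 0.140663 = 0.0436056
Normaliser: 0.244093 + 0.0436056 = 0.287698
P(Subpopulation 1 | x) ≈ 0.848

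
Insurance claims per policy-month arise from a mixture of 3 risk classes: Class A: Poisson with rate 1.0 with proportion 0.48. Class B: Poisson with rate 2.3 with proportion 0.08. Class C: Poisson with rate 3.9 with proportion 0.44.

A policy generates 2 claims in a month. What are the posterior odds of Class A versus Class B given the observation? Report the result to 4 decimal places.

The posterior odds equal the prior odds times the likelihood ratio: (π_i/π_j)·(f_i(x)/f_j(x)).
Poisson probabilities:
  f_A = 0.18394
  f_B = 0.265185
  f_C = 0.15394
Posterior odds = (π_A·f_A) / (π_B·f_B) = (0.48·0.18394) / (0.08·0.265185) = 0.0882911 / 0.0212148 ≈ 4.1618

4.1618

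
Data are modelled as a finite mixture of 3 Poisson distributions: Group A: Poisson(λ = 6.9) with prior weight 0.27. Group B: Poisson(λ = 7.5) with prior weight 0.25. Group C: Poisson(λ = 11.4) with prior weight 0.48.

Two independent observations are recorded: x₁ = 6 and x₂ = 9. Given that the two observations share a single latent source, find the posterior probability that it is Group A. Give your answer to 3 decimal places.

0.420

P(component k | x) = π_k·f_k(x) / marginal(x), where marginal(x) = Σ_j π_j·f_j(x).
Since both observations come from the same component, the likelihood for component k is f_k(x₁)·f_k(x₂).
  f_A = [0.151053] × [0.0984571] = 0.0148723
  f_B = [0.136718] × [0.11444] = 0.0156461
  f_C = [0.0341303] × [0.100328] = 0.00342423
Unnormalised posteriors:
  π_A·f_A = 0.27 × 0.0148723 = 0.00401551
  π_B·f_B = 0.25 × 0.0156461 = 0.00391153
  π_C·f_C = 0.48 × 0.00342423 = 0.00164363
Sum: 0.00401551 + 0.00391153 + 0.00164363 = 0.00957067
P(Group A | x₁, x₂) ≈ 0.420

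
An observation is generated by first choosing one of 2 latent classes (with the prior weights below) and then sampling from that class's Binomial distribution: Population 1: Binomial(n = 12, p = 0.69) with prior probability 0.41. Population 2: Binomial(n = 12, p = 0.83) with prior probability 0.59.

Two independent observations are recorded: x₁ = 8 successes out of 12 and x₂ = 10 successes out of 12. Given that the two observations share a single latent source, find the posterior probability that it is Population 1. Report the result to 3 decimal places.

0.479

By Bayes' theorem, P(k | x) = π_k f_k(x) / Σ_j π_j f_j(x).
Since both observations come from the same component, the likelihood for component k is f_k(x₁)·f_k(x₂).
  p_1 = [C(12,8)·0.69^8·0.31^4 = 495·0.0513798·0.00923521 = 0.234879] × [0.155152] = 0.0364421
  p_2 = [C(12,8)·0.83^8·0.17^4 = 495·0.225229·0.00083521 = 0.0931163] × [0.295953] = 0.027558
Unnormalised posteriors:
  π_1·p_1 = 0.41 × 0.0364421 = 0.0149412
  π_2·p_2 = 0.59 × 0.027558 = 0.0162592
Sum: 0.0149412 + 0.0162592 = 0.0312005
So the posterior for Population 1 is 0.0149412 / 0.0312005 ≈ 0.479.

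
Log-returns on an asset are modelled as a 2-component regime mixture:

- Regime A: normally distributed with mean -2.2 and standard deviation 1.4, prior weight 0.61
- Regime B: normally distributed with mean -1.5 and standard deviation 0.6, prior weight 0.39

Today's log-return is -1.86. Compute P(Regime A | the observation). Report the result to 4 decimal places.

0.4380

The responsibility of component k is π_k f_k(x) divided by Σ_j π_j f_j(x).
Normal densities:
  L_A = (1/(1.4·√(2π)))·exp(−(-1.86−-2.2)²/(2·1.4²)) = 0.284959·exp(-0.02949) = 0.276678
  L_B = (1/(0.6·√(2π)))·exp(−(-1.86−-1.5)²/(2·0.6²)) = 0.664904·exp(-0.18000) = 0.555374
Prior × likelihood for each component:
  π_A·L_A = 0.61 × 0.276678 = 0.168774
  π_B·L_B = 0.39 × 0.555374 = 0.216596
Denominator: 0.168774 + 0.216596 = 0.38537
Responsibility of Regime A: 0.168774 / 0.38537 ≈ 0.4380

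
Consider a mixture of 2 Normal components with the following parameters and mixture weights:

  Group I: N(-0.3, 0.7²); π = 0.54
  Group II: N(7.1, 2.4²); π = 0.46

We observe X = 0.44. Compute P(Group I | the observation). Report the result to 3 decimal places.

By Bayes' theorem, P(k | x) = π_k f_k(x) / Σ_j π_j f_j(x).
Normal densities:
  L_I = 0.325941
  L_II = 0.00353614
Prior × likelihood for each component:
  π_I·L_I = 0.54 × 0.325941 = 0.176008
  π_II·L_II = 0.46 × 0.00353614 = 0.00162662
Marginal: 0.176008 + 0.00162662 = 0.177635
Responsibility of Group I: 0.176008 / 0.177635 ≈ 0.991

0.991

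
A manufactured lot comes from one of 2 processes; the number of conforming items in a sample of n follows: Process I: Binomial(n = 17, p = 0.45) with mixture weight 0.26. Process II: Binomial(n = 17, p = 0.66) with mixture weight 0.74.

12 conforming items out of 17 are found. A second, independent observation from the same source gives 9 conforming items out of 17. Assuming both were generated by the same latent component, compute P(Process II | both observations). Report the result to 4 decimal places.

Posterior ∝ prior × likelihood, so P(k | x) ∝ w_k f_k(x); normalise over all components.
Since both observations come from the same component, the likelihood for component k is f_k(x₁)·f_k(x₂).
  f_I = [0.021474] × [0.154028] = 0.0033076
  f_II = [0.192076] × [0.10316] = 0.0198145
Prior × likelihood for each component:
  w_I·f_I = 0.26 × 0.0033076 = 0.000859976
  w_II·f_II = 0.74 × 0.0198145 = 0.0146628
Normaliser: 0.000859976 + 0.0146628 = 0.0155227
P(Process II | x₁, x₂) ≈ 0.9446

0.9446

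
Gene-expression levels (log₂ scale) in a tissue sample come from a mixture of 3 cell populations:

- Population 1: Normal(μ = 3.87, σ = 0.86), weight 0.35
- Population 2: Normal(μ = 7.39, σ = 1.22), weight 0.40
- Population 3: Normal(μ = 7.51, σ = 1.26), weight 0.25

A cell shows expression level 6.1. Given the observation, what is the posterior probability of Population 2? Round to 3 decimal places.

Posterior ∝ prior × likelihood, so P(k | x) ∝ π_k f_k(x); normalise over all components.
Normal densities:
  p_1 = (1/(0.86·√(2π)))·exp(−(6.1−3.87)²/(2·0.86²)) = 0.463886·exp(-3.36188) = 0.0160829
  p_2 = (1/(1.22·√(2π)))·exp(−(6.1−7.39)²/(2·1.22²)) = 0.327002·exp(-0.55902) = 0.186969
  p_3 = (1/(1.26·√(2π)))·exp(−(6.1−7.51)²/(2·1.26²)) = 0.316621·exp(-0.62613) = 0.169283
Prior × likelihood for each component:
  π_1·p_1 = 0.35 × 0.0160829 = 0.00562901
  π_2·p_2 = 0.40 × 0.186969 = 0.0747876
  π_3·p_3 = 0.25 × 0.169283 = 0.0423207
Sum: 0.00562901 + 0.0747876 + 0.0423207 = 0.122737
P(Population 2 | 6.1) ≈ 0.609

0.609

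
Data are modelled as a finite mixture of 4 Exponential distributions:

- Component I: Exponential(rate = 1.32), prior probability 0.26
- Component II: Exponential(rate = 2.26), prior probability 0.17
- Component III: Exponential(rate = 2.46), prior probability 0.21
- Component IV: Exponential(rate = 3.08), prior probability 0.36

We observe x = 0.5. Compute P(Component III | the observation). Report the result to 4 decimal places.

Apply Bayes' rule: the posterior for each component is proportional to its prior times its likelihood at x.
Component likelihoods at x = 0.5:
  f_I = 1.32·e^(−1.32·0.5) = 1.32·e^(−0.6600) = 0.682244
  f_II = 2.26·e^(−2.26·0.5) = 2.26·e^(−1.1300) = 0.730055
  f_III = 2.46·e^(−2.46·0.5) = 2.46·e^(−1.2300) = 0.71904
  f_IV = 3.08·e^(−3.08·0.5) = 3.08·e^(−1.5400) = 0.660294
Multiply by the mixture weights:
  P(Z=I)·f_I = 0.26 × 0.682244 = 0.177383
  P(Z=II)·f_II = 0.17 × 0.730055 = 0.124109
  P(Z=III)·f_III = 0.21 × 0.71904 = 0.150998
  P(Z=IV)·f_IV = 0.36 × 0.660294 = 0.237706
Evidence: 0.177383 + 0.124109 + 0.150998 + 0.237706 = 0.690197
P(Component III | x) = 0.150998 / 0.690197 ≈ 0.2188

0.2188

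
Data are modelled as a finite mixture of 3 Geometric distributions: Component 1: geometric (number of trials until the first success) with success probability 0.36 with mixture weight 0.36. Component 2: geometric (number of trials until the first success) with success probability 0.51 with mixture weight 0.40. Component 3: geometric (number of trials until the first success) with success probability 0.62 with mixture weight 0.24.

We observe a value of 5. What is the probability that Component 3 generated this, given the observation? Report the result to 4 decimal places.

By Bayes' theorem, P(k | x) = P(Z=k) f_k(x) / Σ_j P(Z=j) f_j(x).
Geometric probabilities:
  p_1 = 0.36·(1−0.36)^4 = 0.36·0.167772 = 0.060398
  p_2 = 0.51·(1−0.51)^4 = 0.51·0.057648 = 0.0294005
  p_3 = 0.62·(1−0.62)^4 = 0.62·0.0208514 = 0.0129278
Prior × likelihood for each component:
  P(Z=1)·p_1 = 0.36 × 0.060398 = 0.0217433
  P(Z=2)·p_2 = 0.40 × 0.0294005 = 0.0117602
  P(Z=3)·p_3 = 0.24 × 0.0129278 = 0.00310268
Denominator: 0.0217433 + 0.0117602 + 0.00310268 = 0.0366061
So the posterior for Component 3 is 0.00310268 / 0.0366061 ≈ 0.0848.

0.0848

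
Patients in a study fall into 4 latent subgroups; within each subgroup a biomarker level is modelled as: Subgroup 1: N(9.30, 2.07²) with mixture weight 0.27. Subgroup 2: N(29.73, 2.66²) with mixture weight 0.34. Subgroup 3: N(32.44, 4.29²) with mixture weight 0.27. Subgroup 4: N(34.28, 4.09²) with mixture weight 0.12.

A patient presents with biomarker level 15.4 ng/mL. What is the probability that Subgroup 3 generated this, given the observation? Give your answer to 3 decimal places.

By Bayes' theorem, P(k | x) = π_k f_k(x) / Σ_j π_j f_j(x).
Evaluate each component's likelihood at the observed value:
  L_1 = 0.00250748
  L_2 = 7.48093e-08
  L_3 = 3.48754e-05
  L_4 = 2.30174e-06
Multiply by the mixture weights:
  π_1·L_1 = 0.27 × 0.00250748 = 0.000677018
  π_2·L_2 = 0.34 × 7.48093e-08 = 2.54352e-08
  π_3·L_3 = 0.27 × 3.48754e-05 = 9.41636e-06
  π_4·L_4 = 0.12 × 2.30174e-06 = 2.76209e-07
Denominator: 0.000677018 + 2.54352e-08 + 9.41636e-06 + 2.76209e-07 = 0.000686736
P(Subgroup 3 | the observation) = 9.41636e-06 / 0.000686736 ≈ 0.014

0.014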